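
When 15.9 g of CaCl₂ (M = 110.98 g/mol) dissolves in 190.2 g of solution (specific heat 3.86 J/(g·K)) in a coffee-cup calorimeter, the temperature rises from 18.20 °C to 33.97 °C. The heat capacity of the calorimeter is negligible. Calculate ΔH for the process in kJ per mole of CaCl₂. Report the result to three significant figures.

ΔH = -80.8 kJ/mol

|ΔT| = |33.97 − 18.20| = 15.77 °C
|q_surr| = (190.2 × 3.86) × 15.77 = 734.172 × 15.77 = 11580 J
n(CaCl₂) = 15.9 / 110.98 = 0.1433 mol
Temperature rose, so q_rxn = −|q_surr| = -11.58 kJ
ΔH = q_rxn / n = -80.81 kJ/mol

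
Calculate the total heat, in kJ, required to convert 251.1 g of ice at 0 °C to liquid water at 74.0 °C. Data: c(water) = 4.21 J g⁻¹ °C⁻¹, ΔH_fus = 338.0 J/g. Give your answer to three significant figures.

q = 163 kJ

q1 (melt at 0 °C): 251.1 × 338.0 = 84872 J
q2 (heat water 0.0→74.0 °C): 251.1 × 4.21 × 74.0 = 78228 J
Total: 84872 + 78228 = 163100 J = 163 kJ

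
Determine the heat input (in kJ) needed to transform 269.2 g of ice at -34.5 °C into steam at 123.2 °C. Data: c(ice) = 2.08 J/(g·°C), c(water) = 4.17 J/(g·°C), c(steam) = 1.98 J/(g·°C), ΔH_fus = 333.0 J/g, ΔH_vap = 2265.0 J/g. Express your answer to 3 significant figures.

q1 (heat ice -34.5→0.0 °C): 269.2 × 2.08 × 34.5 = 19318 J
q2 (melt at 0 °C): 269.2 × 333.0 = 89644 J
q3 (heat water 0.0→100.0 °C): 269.2 × 4.17 × 100.0 = 112256 J
q4 (vaporize at 100 °C): 269.2 × 2265.0 = 609738 J
q5 (heat steam 100.0→123.2 °C): 269.2 × 1.98 × 23.2 = 12366 J
Total: 19318 + 89644 + 112256 + 609738 + 12366 = 843322 J = 843 kJ

q = 843 kJ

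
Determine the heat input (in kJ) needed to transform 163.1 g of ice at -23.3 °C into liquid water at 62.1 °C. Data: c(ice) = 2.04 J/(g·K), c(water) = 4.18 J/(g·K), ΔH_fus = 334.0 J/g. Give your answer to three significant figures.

q = 105 kJ

q1 (heat ice -23.3→0.0 °C): 163.1 × 2.04 × 23.3 = 7752 J
q2 (melt at 0 °C): 163.1 × 334.0 = 54475 J
q3 (heat water 0.0→62.1 °C): 163.1 × 4.18 × 62.1 = 42337 J
Total: 7752 + 54475 + 42337 = 104564 J = 105 kJ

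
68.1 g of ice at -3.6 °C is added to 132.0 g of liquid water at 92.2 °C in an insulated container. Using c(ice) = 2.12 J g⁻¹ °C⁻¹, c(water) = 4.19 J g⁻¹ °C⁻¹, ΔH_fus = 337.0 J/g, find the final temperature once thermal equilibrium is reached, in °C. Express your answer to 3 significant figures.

T_f = 32.8 °C

Heat to bring ice to 0 °C and melt it: q₁ = 68.1×2.12×3.6 + 68.1×337.0 = 23469 J
Heat the water can supply cooling to 0 °C: 132.0×4.19×92.2 = 50994.0 J > q₁, so all ice melts.
Energy balance: 132.0×4.19×(92.2 − T) = 23469 + 68.1×4.19×(T − 0)
553.08(92.2 − T) = 23469 + 285.339 T
50994.0 − 23469 = 838.419 T
T = 27525.0 / 838.419 = 32.83 °C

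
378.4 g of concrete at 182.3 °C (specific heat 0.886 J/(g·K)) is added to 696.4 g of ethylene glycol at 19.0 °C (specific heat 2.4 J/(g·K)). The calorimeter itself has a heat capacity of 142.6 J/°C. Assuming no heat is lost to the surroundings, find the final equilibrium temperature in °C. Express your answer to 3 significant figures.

T_f = 44.5 °C

Heat lost by concrete = heat gained by ethylene glycol + calorimeter.
(378.4)(0.886)(182.3 − T) = [(696.4)(2.4) + 142.6](T − 19.0)
335.2624 (182.3 − T) = 1813.96 (T − 19.0)
61118 − 335.2624 T = 1813.96 T − 34465
95583 = 2149.2224 T
T = 44.47 °C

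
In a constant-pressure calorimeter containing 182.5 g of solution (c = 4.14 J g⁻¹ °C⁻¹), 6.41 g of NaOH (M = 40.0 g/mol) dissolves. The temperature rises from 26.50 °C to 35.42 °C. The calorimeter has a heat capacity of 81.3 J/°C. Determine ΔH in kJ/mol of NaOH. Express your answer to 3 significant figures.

|ΔT| = |35.42 − 26.50| = 8.92 °C
|q_surr| = (182.5 × 4.14 + 81.3) × 8.92 = 836.85 × 8.92 = 7465 J
n(NaOH) = 6.41 / 40.0 = 0.1603 mol
Temperature rose, so q_rxn = −|q_surr| = -7.465 kJ
ΔH = q_rxn / n = -46.57 kJ/mol

ΔH = -46.6 kJ/mol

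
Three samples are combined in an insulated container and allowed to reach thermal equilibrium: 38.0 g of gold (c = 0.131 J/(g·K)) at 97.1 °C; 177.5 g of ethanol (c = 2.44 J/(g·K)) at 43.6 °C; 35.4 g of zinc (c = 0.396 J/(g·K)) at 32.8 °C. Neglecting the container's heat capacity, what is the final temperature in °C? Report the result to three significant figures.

Σ mᵢcᵢ(T − Tᵢ) = 0  ⇒  T = Σ mᵢcᵢTᵢ / Σ mᵢcᵢ
Σ mᵢcᵢ = 38.0×0.131 + 177.5×2.44 + 35.4×0.396 = 452.0964
Σ mᵢcᵢTᵢ = 4.978×97.1 + 433.1×43.6 + 14.0184×32.8 = 19826
T = 19826 / 452.0964 = 43.85 °C

T_f = 43.9 °C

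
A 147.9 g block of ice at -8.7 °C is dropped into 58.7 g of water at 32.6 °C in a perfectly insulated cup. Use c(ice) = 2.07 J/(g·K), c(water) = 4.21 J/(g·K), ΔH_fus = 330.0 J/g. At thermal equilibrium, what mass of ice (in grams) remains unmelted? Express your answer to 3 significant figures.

Heat to warm all ice to 0 °C: 147.9×2.07×8.7 = 2663.5 J
Heat released by water cooling to 0 °C: 58.7×4.21×32.6 = 8056.3 J
8056.3 J < 2663.5 + 147.9×330.0 = 51470.5 J, so not all ice melts; final T = 0 °C.
Heat left for melting: 8056.3 − 2663.5 = 5392.8 J
Mass melted = 5392.8 / 330.0 = 16.34 g
Ice remaining = 147.9 − 16.34 = 131.56 g

m_ice remaining = 132 g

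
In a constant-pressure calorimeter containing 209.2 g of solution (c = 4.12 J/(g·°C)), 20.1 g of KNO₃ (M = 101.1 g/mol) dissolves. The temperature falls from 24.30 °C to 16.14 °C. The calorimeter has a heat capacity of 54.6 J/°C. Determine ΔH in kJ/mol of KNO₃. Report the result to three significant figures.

ΔH = 37.6 kJ/mol

|ΔT| = |16.14 − 24.30| = 8.16 °C
|q_surr| = (209.2 × 4.12 + 54.6) × 8.16 = 916.504 × 8.16 = 7479 J
n(KNO₃) = 20.1 / 101.1 = 0.1988 mol
Temperature fell, so q_rxn = +|q_surr| = 7.479 kJ
ΔH = q_rxn / n = 37.62 kJ/mol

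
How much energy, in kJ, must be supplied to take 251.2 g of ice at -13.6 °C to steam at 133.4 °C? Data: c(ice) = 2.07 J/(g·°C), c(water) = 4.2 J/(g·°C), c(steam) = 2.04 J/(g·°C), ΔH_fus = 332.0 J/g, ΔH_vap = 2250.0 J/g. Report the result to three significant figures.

q1 (heat ice -13.6→0.0 °C): 251.2 × 2.07 × 13.6 = 7072 J
q2 (melt at 0 °C): 251.2 × 332.0 = 83398 J
q3 (heat water 0.0→100.0 °C): 251.2 × 4.2 × 100.0 = 105504 J
q4 (vaporize at 100 °C): 251.2 × 2250.0 = 565200 J
q5 (heat steam 100.0→133.4 °C): 251.2 × 2.04 × 33.4 = 17116 J
Total: 7072 + 83398 + 105504 + 565200 + 17116 = 778290 J = 778 kJ

q = 778 kJ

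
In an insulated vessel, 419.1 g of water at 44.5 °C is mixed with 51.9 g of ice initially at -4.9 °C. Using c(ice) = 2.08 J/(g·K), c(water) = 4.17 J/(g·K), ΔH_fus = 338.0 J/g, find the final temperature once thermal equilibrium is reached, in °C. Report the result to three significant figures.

T_f = 30.4 °C

Heat to bring ice to 0 °C and melt it: q₁ = 51.9×2.08×4.9 + 51.9×338.0 = 18071 J
Heat the water can supply cooling to 0 °C: 419.1×4.17×44.5 = 77770.3 J > q₁, so all ice melts.
Energy balance: 419.1×4.17×(44.5 − T) = 18071 + 51.9×4.17×(T − 0)
1747.647(44.5 − T) = 18071 + 216.423 T
77770.3 − 18071 = 1964.070 T
T = 59699.3 / 1964.070 = 30.40 °C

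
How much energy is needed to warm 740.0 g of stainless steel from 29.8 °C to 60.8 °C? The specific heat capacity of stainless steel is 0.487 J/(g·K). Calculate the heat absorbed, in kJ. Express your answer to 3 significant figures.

q = 11.2 kJ

q = m c ΔT = 740.0 × 0.487 × (60.8 − 29.8)
q = 740.0 × 0.487 × 31.0 = 11170 J = 11.2 kJ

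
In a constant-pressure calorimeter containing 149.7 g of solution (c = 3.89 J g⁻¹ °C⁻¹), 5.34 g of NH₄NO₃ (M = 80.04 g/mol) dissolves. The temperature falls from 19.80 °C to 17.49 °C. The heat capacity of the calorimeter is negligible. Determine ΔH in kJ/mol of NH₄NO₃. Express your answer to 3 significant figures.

ΔH = 20.2 kJ/mol

|ΔT| = |17.49 − 19.80| = 2.31 °C
|q_surr| = (149.7 × 3.89) × 2.31 = 582.333 × 2.31 = 1345 J
n(NH₄NO₃) = 5.34 / 80.04 = 0.06672 mol
Temperature fell, so q_rxn = +|q_surr| = 1.345 kJ
ΔH = q_rxn / n = 20.16 kJ/mol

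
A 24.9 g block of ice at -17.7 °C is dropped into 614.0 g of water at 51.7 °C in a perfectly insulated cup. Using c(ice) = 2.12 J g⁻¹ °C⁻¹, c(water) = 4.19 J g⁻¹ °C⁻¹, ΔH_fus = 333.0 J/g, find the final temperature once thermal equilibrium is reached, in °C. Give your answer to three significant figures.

T_f = 46.2 °C

Heat to bring ice to 0 °C and melt it: q₁ = 24.9×2.12×17.7 + 24.9×333.0 = 9226.0 J
Heat the water can supply cooling to 0 °C: 614.0×4.19×51.7 = 133007 J > q₁, so all ice melts.
Energy balance: 614.0×4.19×(51.7 − T) = 9226.0 + 24.9×4.19×(T − 0)
2572.66(51.7 − T) = 9226.0 + 104.331 T
133007 − 9226.0 = 2676.991 T
T = 123781.0 / 2676.991 = 46.24 °C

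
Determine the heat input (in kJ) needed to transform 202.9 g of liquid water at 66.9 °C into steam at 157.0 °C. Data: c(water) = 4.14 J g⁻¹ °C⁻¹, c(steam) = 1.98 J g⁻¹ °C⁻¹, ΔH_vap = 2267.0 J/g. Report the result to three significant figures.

q = 511 kJ

q1 (heat water 66.9→100.0 °C): 202.9 × 4.14 × 33.1 = 27804 J
q2 (vaporize at 100 °C): 202.9 × 2267.0 = 459974 J
q3 (heat steam 100.0→157.0 °C): 202.9 × 1.98 × 57.0 = 22899 J
Total: 27804 + 459974 + 22899 = 510677 J = 511 kJ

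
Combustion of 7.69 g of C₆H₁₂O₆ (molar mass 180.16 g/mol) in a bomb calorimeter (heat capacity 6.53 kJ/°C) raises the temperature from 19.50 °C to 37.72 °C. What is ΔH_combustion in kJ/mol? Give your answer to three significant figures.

ΔT = 37.72 − 19.50 = 18.22 °C
q_cal = C_cal × ΔT = 6.53 × 18.22 = 118.9766 kJ
n = 7.69 / 180.16 = 0.04268 mol
q_rxn = −q_cal = -118.9766 kJ
ΔH = -118.9766 / 0.04268 = -2788 kJ/mol

ΔH = -2790 kJ/mol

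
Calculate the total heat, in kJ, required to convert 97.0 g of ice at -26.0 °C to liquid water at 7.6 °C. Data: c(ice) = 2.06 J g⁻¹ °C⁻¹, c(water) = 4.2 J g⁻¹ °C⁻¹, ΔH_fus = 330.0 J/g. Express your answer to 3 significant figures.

q1 (heat ice -26.0→0.0 °C): 97.0 × 2.06 × 26.0 = 5195 J
q2 (melt at 0 °C): 97.0 × 330.0 = 32010 J
q3 (heat water 0.0→7.6 °C): 97.0 × 4.2 × 7.6 = 3096 J
Total: 5195 + 32010 + 3096 = 40301 J = 40.3 kJ

q = 40.3 kJ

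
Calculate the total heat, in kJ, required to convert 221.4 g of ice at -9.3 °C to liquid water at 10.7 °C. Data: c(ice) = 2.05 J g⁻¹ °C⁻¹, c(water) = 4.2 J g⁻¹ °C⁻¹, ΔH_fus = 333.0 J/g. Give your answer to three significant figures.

q = 87.9 kJ

q1 (heat ice -9.3→0.0 °C): 221.4 × 2.05 × 9.3 = 4221 J
q2 (melt at 0 °C): 221.4 × 333.0 = 73726 J
q3 (heat water 0.0→10.7 °C): 221.4 × 4.2 × 10.7 = 9950 J
Total: 4221 + 73726 + 9950 = 87897 J = 87.9 kJ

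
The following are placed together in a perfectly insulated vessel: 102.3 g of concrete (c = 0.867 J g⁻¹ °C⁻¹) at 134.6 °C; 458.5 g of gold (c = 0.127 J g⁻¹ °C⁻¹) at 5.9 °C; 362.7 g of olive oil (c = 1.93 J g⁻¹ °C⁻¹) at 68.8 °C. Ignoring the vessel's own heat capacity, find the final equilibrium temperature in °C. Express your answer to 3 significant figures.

T_f = 71.4 °C

Σ mᵢcᵢ(T − Tᵢ) = 0  ⇒  T = Σ mᵢcᵢTᵢ / Σ mᵢcᵢ
Σ mᵢcᵢ = 102.3×0.867 + 458.5×0.127 + 362.7×1.93 = 846.9346
Σ mᵢcᵢTᵢ = 88.6941×134.6 + 58.2295×5.9 + 700.011×68.8 = 60443
T = 60443 / 846.9346 = 71.37 °C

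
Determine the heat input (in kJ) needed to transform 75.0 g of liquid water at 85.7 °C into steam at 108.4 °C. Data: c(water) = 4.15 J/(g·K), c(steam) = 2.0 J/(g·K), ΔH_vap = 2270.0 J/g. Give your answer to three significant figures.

q1 (heat water 85.7→100.0 °C): 75.0 × 4.15 × 14.3 = 4451 J
q2 (vaporize at 100 °C): 75.0 × 2270.0 = 170250 J
q3 (heat steam 100.0→108.4 °C): 75.0 × 2.0 × 8.4 = 1260 J
Total: 4451 + 170250 + 1260 = 175961 J = 176 kJ

q = 176 kJ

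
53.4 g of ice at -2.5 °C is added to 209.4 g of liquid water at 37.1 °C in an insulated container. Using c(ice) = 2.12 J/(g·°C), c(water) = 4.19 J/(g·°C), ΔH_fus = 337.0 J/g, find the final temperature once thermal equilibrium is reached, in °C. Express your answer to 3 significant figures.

T_f = 13.0 °C

Heat to bring ice to 0 °C and melt it: q₁ = 53.4×2.12×2.5 + 53.4×337.0 = 18279 J
Heat the water can supply cooling to 0 °C: 209.4×4.19×37.1 = 32551.0 J > q₁, so all ice melts.
Energy balance: 209.4×4.19×(37.1 − T) = 18279 + 53.4×4.19×(T − 0)
877.386(37.1 − T) = 18279 + 223.746 T
32551.0 − 18279 = 1101.132 T
T = 14272.0 / 1101.132 = 12.96 °C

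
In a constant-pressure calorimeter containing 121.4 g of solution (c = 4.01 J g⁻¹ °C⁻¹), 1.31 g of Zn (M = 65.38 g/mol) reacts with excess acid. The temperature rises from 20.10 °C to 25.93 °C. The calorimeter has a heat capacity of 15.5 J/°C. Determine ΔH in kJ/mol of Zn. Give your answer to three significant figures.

ΔH = -146 kJ/mol

|ΔT| = |25.93 − 20.10| = 5.83 °C
|q_surr| = (121.4 × 4.01 + 15.5) × 5.83 = 502.314 × 5.83 = 2928 J
n(Zn) = 1.31 / 65.38 = 0.02004 mol
Temperature rose, so q_rxn = −|q_surr| = -2.928 kJ
ΔH = q_rxn / n = -146.1 kJ/mol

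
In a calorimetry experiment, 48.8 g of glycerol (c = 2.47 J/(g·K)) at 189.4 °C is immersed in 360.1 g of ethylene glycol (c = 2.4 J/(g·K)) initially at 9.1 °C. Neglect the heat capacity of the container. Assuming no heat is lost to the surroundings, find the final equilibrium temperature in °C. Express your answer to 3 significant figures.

T_f = 31.2 °C

Heat lost by glycerol = heat gained by ethylene glycol.
(48.8)(2.47)(189.4 − T) = (360.1)(2.4)(T − 9.1)
120.536 (189.4 − T) = 864.24 (T − 9.1)
22830 − 120.536 T = 864.24 T − 7864.6
30694.6 = 984.776 T
T = 31.17 °C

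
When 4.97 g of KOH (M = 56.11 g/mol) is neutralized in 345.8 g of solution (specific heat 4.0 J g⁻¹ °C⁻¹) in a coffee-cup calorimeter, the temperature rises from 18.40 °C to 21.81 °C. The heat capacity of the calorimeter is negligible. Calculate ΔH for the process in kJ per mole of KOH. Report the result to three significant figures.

ΔH = -53.3 kJ/mol

|ΔT| = |21.81 − 18.40| = 3.41 °C
|q_surr| = (345.8 × 4.0) × 3.41 = 1383.2 × 3.41 = 4717 J
n(KOH) = 4.97 / 56.11 = 0.08858 mol
Temperature rose, so q_rxn = −|q_surr| = -4.717 kJ
ΔH = q_rxn / n = -53.25 kJ/mol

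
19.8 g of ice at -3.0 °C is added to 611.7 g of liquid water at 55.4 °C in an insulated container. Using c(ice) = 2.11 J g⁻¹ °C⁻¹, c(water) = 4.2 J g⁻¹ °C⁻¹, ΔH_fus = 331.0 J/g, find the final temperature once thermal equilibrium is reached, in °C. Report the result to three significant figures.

Heat to bring ice to 0 °C and melt it: q₁ = 19.8×2.11×3.0 + 19.8×331.0 = 6679.1 J
Heat the water can supply cooling to 0 °C: 611.7×4.2×55.4 = 142330 J > q₁, so all ice melts.
Energy balance: 611.7×4.2×(55.4 − T) = 6679.1 + 19.8×4.2×(T − 0)
2569.14(55.4 − T) = 6679.1 + 83.16 T
142330 − 6679.1 = 2652.30 T
T = 135650.9 / 2652.30 = 51.14 °C

T_f = 51.1 °C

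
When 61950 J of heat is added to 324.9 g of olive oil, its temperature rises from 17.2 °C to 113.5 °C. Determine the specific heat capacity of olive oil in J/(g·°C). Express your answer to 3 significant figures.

c = 1.98 J/(g·°C)

c = q / (m ΔT) = 61950 / (324.9 × 96.3)
c = 61950 / 31287.87 = 1.98 J/(g·°C)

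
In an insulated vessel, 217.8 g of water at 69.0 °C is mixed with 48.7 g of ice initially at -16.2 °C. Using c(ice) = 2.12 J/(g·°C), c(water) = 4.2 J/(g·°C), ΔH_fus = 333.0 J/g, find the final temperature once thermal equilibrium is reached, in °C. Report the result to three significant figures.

Heat to bring ice to 0 °C and melt it: q₁ = 48.7×2.12×16.2 + 48.7×333.0 = 17890 J
Heat the water can supply cooling to 0 °C: 217.8×4.2×69.0 = 63118.4 J > q₁, so all ice melts.
Energy balance: 217.8×4.2×(69.0 − T) = 17890 + 48.7×4.2×(T − 0)
914.76(69.0 − T) = 17890 + 204.54 T
63118.4 − 17890 = 1119.30 T
T = 45228.4 / 1119.30 = 40.41 °C

T_f = 40.4 °C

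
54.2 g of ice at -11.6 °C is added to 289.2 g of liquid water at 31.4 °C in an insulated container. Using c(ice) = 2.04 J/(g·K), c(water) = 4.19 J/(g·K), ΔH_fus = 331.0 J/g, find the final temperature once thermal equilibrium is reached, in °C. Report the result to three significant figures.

T_f = 13.1 °C

Heat to bring ice to 0 °C and melt it: q₁ = 54.2×2.04×11.6 + 54.2×331.0 = 19223 J
Heat the water can supply cooling to 0 °C: 289.2×4.19×31.4 = 38048.9 J > q₁, so all ice melts.
Energy balance: 289.2×4.19×(31.4 − T) = 19223 + 54.2×4.19×(T − 0)
1211.748(31.4 − T) = 19223 + 227.098 T
38048.9 − 19223 = 1438.846 T
T = 18825.9 / 1438.846 = 13.08 °C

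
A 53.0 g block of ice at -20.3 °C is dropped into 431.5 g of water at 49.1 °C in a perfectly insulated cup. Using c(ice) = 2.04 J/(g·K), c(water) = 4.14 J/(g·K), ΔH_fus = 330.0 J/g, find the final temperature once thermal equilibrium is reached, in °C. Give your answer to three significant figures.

T_f = 33.9 °C

Heat to bring ice to 0 °C and melt it: q₁ = 53.0×2.04×20.3 + 53.0×330.0 = 19685 J
Heat the water can supply cooling to 0 °C: 431.5×4.14×49.1 = 87712.7 J > q₁, so all ice melts.
Energy balance: 431.5×4.14×(49.1 − T) = 19685 + 53.0×4.14×(T − 0)
1786.41(49.1 − T) = 19685 + 219.42 T
87712.7 − 19685 = 2005.83 T
T = 68027.7 / 2005.83 = 33.91 °C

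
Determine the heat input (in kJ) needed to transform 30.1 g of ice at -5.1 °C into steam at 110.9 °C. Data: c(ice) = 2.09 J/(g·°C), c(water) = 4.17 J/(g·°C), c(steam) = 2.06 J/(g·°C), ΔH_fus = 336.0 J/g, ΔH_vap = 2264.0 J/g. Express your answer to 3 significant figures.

q1 (heat ice -5.1→0.0 °C): 30.1 × 2.09 × 5.1 = 321 J
q2 (melt at 0 °C): 30.1 × 336.0 = 10114 J
q3 (heat water 0.0→100.0 °C): 30.1 × 4.17 × 100.0 = 12552 J
q4 (vaporize at 100 °C): 30.1 × 2264.0 = 68146 J
q5 (heat steam 100.0→110.9 °C): 30.1 × 2.06 × 10.9 = 676 J
Total: 321 + 10114 + 12552 + 68146 + 676 = 91809 J = 91.8 kJ

q = 91.8 kJ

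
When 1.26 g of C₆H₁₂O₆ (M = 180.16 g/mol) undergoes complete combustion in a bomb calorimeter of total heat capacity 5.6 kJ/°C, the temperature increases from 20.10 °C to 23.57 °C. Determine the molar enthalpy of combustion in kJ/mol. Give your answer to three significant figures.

ΔH = -2780 kJ/mol

ΔT = 23.57 − 20.10 = 3.47 °C
q_cal = C_cal × ΔT = 5.6 × 3.47 = 19.432 kJ
n = 1.26 / 180.16 = 0.006994 mol
q_rxn = −q_cal = -19.432 kJ
ΔH = -19.432 / 0.006994 = -2778 kJ/mol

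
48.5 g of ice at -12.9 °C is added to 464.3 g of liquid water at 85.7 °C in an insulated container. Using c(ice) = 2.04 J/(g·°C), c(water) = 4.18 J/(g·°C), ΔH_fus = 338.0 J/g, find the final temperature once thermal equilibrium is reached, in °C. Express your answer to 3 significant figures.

T_f = 69.4 °C

Heat to bring ice to 0 °C and melt it: q₁ = 48.5×2.04×12.9 + 48.5×338.0 = 17669 J
Heat the water can supply cooling to 0 °C: 464.3×4.18×85.7 = 166324 J > q₁, so all ice melts.
Energy balance: 464.3×4.18×(85.7 − T) = 17669 + 48.5×4.18×(T − 0)
1940.774(85.7 − T) = 17669 + 202.73 T
166324 − 17669 = 2143.504 T
T = 148655 / 2143.504 = 69.35 °C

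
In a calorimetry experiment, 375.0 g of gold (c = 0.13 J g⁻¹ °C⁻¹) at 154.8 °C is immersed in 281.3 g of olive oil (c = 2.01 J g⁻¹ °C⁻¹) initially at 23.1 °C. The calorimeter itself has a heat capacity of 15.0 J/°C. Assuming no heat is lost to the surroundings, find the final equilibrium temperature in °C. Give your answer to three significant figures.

Heat lost by gold = heat gained by olive oil + calorimeter.
(375.0)(0.13)(154.8 − T) = [(281.3)(2.01) + 15.0](T − 23.1)
48.75 (154.8 − T) = 580.413 (T − 23.1)
7546.5 − 48.75 T = 580.413 T − 13408
20954.5 = 629.163 T
T = 33.31 °C

T_f = 33.3 °C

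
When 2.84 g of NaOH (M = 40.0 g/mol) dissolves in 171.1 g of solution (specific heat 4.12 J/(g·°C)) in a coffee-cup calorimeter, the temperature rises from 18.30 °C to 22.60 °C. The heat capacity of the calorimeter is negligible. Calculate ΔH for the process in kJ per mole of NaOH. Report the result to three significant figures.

ΔH = -42.7 kJ/mol

|ΔT| = |22.60 − 18.30| = 4.30 °C
|q_surr| = (171.1 × 4.12) × 4.30 = 704.932 × 4.30 = 3031 J
n(NaOH) = 2.84 / 40.0 = 0.07100 mol
Temperature rose, so q_rxn = −|q_surr| = -3.031 kJ
ΔH = q_rxn / n = -42.69 kJ/mol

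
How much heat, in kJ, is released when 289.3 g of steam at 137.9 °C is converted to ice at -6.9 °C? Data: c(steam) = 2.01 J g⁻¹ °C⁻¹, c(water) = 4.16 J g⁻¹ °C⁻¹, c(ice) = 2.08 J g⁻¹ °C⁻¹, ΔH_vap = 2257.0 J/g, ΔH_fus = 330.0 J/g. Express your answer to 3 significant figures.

q1 (cool steam 137.9→100 °C): 289.3 × 2.01 × 37.9 = 22039 J
q2 (condense at 100 °C): 289.3 × 2257.0 = 652950 J
q3 (cool water 100→0 °C): 289.3 × 4.16 × 100.0 = 120349 J
q4 (freeze at 0 °C): 289.3 × 330.0 = 95469 J
q5 (cool ice 0→-6.9 °C): 289.3 × 2.08 × 6.9 = 4152 J
Total: 22039 + 652950 + 120349 + 95469 + 4152 = 894959 J = 895 kJ

q = 895 kJ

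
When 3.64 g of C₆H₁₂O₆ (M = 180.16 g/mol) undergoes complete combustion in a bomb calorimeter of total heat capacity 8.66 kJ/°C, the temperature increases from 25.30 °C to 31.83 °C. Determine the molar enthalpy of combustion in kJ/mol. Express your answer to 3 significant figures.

ΔT = 31.83 − 25.30 = 6.53 °C
q_cal = C_cal × ΔT = 8.66 × 6.53 = 56.5498 kJ
n = 3.64 / 180.16 = 0.02020 mol
q_rxn = −q_cal = -56.5498 kJ
ΔH = -56.5498 / 0.02020 = -2799 kJ/mol

ΔH = -2800 kJ/mol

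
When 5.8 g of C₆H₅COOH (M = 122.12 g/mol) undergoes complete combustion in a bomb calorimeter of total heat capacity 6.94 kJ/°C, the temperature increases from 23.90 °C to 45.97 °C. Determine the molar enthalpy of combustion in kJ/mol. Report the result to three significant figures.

ΔH = -3220 kJ/mol

ΔT = 45.97 − 23.90 = 22.07 °C
q_cal = C_cal × ΔT = 6.94 × 22.07 = 153.1658 kJ
n = 5.8 / 122.12 = 0.047494 mol
q_rxn = −q_cal = -153.1658 kJ
ΔH = -153.1658 / 0.047494 = -3224.95 kJ/mol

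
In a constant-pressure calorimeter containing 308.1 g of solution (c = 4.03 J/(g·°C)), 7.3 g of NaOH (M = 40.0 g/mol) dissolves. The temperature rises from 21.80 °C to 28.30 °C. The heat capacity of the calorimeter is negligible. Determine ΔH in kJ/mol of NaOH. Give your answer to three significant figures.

|ΔT| = |28.30 − 21.80| = 6.50 °C
|q_surr| = (308.1 × 4.03) × 6.50 = 1241.643 × 6.50 = 8071 J
n(NaOH) = 7.3 / 40.0 = 0.1825 mol
Temperature rose, so q_rxn = −|q_surr| = -8.071 kJ
ΔH = q_rxn / n = -44.22 kJ/mol

ΔH = -44.2 kJ/mol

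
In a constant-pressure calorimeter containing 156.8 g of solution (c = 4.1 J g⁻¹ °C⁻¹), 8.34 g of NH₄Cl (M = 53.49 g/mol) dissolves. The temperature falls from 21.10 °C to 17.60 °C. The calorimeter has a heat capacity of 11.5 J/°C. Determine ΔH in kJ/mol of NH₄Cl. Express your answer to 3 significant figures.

|ΔT| = |17.60 − 21.10| = 3.50 °C
|q_surr| = (156.8 × 4.1 + 11.5) × 3.50 = 654.38 × 3.50 = 2290 J
n(NH₄Cl) = 8.34 / 53.49 = 0.1559 mol
Temperature fell, so q_rxn = +|q_surr| = 2.290 kJ
ΔH = q_rxn / n = 14.69 kJ/mol

ΔH = 14.7 kJ/mol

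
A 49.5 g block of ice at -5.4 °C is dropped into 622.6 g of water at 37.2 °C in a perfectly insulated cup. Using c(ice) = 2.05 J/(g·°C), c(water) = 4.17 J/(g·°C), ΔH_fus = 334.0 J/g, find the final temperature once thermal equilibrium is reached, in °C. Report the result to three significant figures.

Heat to bring ice to 0 °C and melt it: q₁ = 49.5×2.05×5.4 + 49.5×334.0 = 17081 J
Heat the water can supply cooling to 0 °C: 622.6×4.17×37.2 = 96580.2 J > q₁, so all ice melts.
Energy balance: 622.6×4.17×(37.2 − T) = 17081 + 49.5×4.17×(T − 0)
2596.242(37.2 − T) = 17081 + 206.415 T
96580.2 − 17081 = 2802.657 T
T = 79499.2 / 2802.657 = 28.37 °C

T_f = 28.4 °C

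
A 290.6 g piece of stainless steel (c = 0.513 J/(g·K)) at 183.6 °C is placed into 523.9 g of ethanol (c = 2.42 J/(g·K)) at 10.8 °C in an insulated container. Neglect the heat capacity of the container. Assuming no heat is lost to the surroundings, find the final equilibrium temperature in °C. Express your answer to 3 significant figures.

T_f = 29.0 °C

Heat lost by stainless steel = heat gained by ethanol.
(290.6)(0.513)(183.6 − T) = (523.9)(2.42)(T − 10.8)
149.0778 (183.6 − T) = 1267.838 (T − 10.8)
27371 − 149.0778 T = 1267.838 T − 13693
41064 = 1416.9158 T
T = 28.98 °C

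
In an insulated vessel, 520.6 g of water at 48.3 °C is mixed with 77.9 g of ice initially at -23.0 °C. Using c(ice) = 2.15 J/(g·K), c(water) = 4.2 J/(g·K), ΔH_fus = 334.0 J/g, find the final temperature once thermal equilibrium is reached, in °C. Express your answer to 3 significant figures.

T_f = 30.1 °C

Heat to bring ice to 0 °C and melt it: q₁ = 77.9×2.15×23.0 + 77.9×334.0 = 29871 J
Heat the water can supply cooling to 0 °C: 520.6×4.2×48.3 = 105609 J > q₁, so all ice melts.
Energy balance: 520.6×4.2×(48.3 − T) = 29871 + 77.9×4.2×(T − 0)
2186.52(48.3 − T) = 29871 + 327.18 T
105609 − 29871 = 2513.70 T
T = 75738 / 2513.70 = 30.13 °C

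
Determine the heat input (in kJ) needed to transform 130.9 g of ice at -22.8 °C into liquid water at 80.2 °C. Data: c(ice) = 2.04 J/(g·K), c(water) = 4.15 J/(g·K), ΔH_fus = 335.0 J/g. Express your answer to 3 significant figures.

q1 (heat ice -22.8→0.0 °C): 130.9 × 2.04 × 22.8 = 6088 J
q2 (melt at 0 °C): 130.9 × 335.0 = 43852 J
q3 (heat water 0.0→80.2 °C): 130.9 × 4.15 × 80.2 = 43567 J
Total: 6088 + 43852 + 43567 = 93507 J = 93.5 kJ

q = 93.5 kJ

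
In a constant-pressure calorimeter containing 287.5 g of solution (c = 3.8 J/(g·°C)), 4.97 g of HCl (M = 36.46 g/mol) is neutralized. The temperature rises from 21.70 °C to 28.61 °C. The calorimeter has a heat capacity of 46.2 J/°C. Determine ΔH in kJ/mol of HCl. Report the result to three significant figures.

ΔH = -57.7 kJ/mol

|ΔT| = |28.61 − 21.70| = 6.91 °C
|q_surr| = (287.5 × 3.8 + 46.2) × 6.91 = 1138.7 × 6.91 = 7868 J
n(HCl) = 4.97 / 36.46 = 0.1363 mol
Temperature rose, so q_rxn = −|q_surr| = -7.868 kJ
ΔH = q_rxn / n = -57.73 kJ/mol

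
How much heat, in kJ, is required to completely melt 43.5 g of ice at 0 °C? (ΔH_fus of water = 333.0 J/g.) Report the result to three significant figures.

q = 14.5 kJ

q = m × ΔH_fus = 43.5 × 333.0 = 14490 J = 14.5 kJ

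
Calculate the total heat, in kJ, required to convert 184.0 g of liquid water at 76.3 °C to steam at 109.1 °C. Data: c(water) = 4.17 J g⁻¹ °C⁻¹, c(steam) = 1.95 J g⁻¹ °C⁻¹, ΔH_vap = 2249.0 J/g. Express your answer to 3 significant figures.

q1 (heat water 76.3→100.0 °C): 184.0 × 4.17 × 23.7 = 18185 J
q2 (vaporize at 100 °C): 184.0 × 2249.0 = 413816 J
q3 (heat steam 100.0→109.1 °C): 184.0 × 1.95 × 9.1 = 3265 J
Total: 18185 + 413816 + 3265 = 435266 J = 435 kJ

q = 435 kJ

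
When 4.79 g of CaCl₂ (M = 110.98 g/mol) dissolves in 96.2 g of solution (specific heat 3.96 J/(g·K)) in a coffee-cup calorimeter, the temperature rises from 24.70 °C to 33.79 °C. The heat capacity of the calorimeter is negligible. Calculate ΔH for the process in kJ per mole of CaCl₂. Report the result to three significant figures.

|ΔT| = |33.79 − 24.70| = 9.09 °C
|q_surr| = (96.2 × 3.96) × 9.09 = 380.952 × 9.09 = 3463 J
n(CaCl₂) = 4.79 / 110.98 = 0.04316 mol
Temperature rose, so q_rxn = −|q_surr| = -3.463 kJ
ΔH = q_rxn / n = -80.24 kJ/mol

ΔH = -80.2 kJ/mol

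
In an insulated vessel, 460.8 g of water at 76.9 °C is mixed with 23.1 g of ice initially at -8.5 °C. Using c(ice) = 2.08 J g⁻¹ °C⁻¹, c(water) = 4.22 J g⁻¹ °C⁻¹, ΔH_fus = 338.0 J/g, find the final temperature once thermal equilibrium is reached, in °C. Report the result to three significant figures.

T_f = 69.2 °C

Heat to bring ice to 0 °C and melt it: q₁ = 23.1×2.08×8.5 + 23.1×338.0 = 8216.2 J
Heat the water can supply cooling to 0 °C: 460.8×4.22×76.9 = 149538 J > q₁, so all ice melts.
Energy balance: 460.8×4.22×(76.9 − T) = 8216.2 + 23.1×4.22×(T − 0)
1944.576(76.9 − T) = 8216.2 + 97.482 T
149538 − 8216.2 = 2042.058 T
T = 141321.8 / 2042.058 = 69.21 °C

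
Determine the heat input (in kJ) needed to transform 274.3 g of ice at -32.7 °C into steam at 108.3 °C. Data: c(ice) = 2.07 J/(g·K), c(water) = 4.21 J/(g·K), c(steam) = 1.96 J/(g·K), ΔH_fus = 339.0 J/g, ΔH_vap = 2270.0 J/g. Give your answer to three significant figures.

q1 (heat ice -32.7→0.0 °C): 274.3 × 2.07 × 32.7 = 18567 J
q2 (melt at 0 °C): 274.3 × 339.0 = 92988 J
q3 (heat water 0.0→100.0 °C): 274.3 × 4.21 × 100.0 = 115480 J
q4 (vaporize at 100 °C): 274.3 × 2270.0 = 622661 J
q5 (heat steam 100.0→108.3 °C): 274.3 × 1.96 × 8.3 = 4462 J
Total: 18567 + 92988 + 115480 + 622661 + 4462 = 854158 J = 854 kJ

q = 854 kJ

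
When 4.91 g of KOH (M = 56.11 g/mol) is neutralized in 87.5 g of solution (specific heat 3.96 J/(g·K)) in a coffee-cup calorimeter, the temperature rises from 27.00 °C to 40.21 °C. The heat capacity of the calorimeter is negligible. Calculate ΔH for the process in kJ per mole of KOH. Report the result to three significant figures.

|ΔT| = |40.21 − 27.00| = 13.21 °C
|q_surr| = (87.5 × 3.96) × 13.21 = 346.5 × 13.21 = 4577 J
n(KOH) = 4.91 / 56.11 = 0.08751 mol
Temperature rose, so q_rxn = −|q_surr| = -4.577 kJ
ΔH = q_rxn / n = -52.30 kJ/mol

ΔH = -52.3 kJ/mol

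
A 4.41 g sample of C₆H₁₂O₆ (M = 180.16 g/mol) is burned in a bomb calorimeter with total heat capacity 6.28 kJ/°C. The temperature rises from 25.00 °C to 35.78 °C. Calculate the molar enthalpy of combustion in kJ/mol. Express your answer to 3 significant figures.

ΔT = 35.78 − 25.00 = 10.78 °C
q_cal = C_cal × ΔT = 6.28 × 10.78 = 67.6984 kJ
n = 4.41 / 180.16 = 0.02448 mol
q_rxn = −q_cal = -67.6984 kJ
ΔH = -67.6984 / 0.02448 = -2765 kJ/mol

ΔH = -2770 kJ/mol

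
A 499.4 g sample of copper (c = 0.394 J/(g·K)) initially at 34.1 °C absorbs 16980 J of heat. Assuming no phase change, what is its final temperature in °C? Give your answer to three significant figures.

T_f = 120 °C

ΔT = q / (m c) = 16980 / (499.4 × 0.394) = 86.30 °C
T_f = 34.1 + 86.30 = 120.40 °C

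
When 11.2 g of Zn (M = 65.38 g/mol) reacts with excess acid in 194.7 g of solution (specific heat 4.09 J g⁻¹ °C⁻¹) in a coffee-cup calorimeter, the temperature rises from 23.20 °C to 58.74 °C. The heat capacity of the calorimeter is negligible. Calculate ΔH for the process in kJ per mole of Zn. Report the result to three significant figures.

ΔH = -165 kJ/mol

|ΔT| = |58.74 − 23.20| = 35.54 °C
|q_surr| = (194.7 × 4.09) × 35.54 = 796.323 × 35.54 = 28300 J
n(Zn) = 11.2 / 65.38 = 0.1713 mol
Temperature rose, so q_rxn = −|q_surr| = -28.30 kJ
ΔH = q_rxn / n = -165.2 kJ/mol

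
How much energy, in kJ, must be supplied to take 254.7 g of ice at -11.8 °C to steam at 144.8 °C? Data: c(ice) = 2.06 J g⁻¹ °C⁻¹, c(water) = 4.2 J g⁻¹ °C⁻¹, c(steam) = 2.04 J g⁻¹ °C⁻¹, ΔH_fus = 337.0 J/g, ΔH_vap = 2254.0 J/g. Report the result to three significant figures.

q1 (heat ice -11.8→0.0 °C): 254.7 × 2.06 × 11.8 = 6191 J
q2 (melt at 0 °C): 254.7 × 337.0 = 85834 J
q3 (heat water 0.0→100.0 °C): 254.7 × 4.2 × 100.0 = 106974 J
q4 (vaporize at 100 °C): 254.7 × 2254.0 = 574094 J
q5 (heat steam 100.0→144.8 °C): 254.7 × 2.04 × 44.8 = 23278 J
Total: 6191 + 85834 + 106974 + 574094 + 23278 = 796371 J = 796 kJ

q = 796 kJ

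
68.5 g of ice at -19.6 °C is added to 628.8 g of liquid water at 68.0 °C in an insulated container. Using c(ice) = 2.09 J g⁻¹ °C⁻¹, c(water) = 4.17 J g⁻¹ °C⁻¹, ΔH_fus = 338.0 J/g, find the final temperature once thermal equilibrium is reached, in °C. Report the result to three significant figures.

Heat to bring ice to 0 °C and melt it: q₁ = 68.5×2.09×19.6 + 68.5×338.0 = 25959 J
Heat the water can supply cooling to 0 °C: 628.8×4.17×68.0 = 178303 J > q₁, so all ice melts.
Energy balance: 628.8×4.17×(68.0 − T) = 25959 + 68.5×4.17×(T − 0)
2622.096(68.0 − T) = 25959 + 285.645 T
178303 − 25959 = 2907.741 T
T = 152344 / 2907.741 = 52.39 °C

T_f = 52.4 °C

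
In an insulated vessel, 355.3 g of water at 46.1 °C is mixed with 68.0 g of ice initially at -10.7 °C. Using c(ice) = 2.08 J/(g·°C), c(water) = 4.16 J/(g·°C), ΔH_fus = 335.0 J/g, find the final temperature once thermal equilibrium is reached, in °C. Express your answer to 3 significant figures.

T_f = 24.9 °C

Heat to bring ice to 0 °C and melt it: q₁ = 68.0×2.08×10.7 + 68.0×335.0 = 24293 J
Heat the water can supply cooling to 0 °C: 355.3×4.16×46.1 = 68138.0 J > q₁, so all ice melts.
Energy balance: 355.3×4.16×(46.1 − T) = 24293 + 68.0×4.16×(T − 0)
1478.048(46.1 − T) = 24293 + 282.88 T
68138.0 − 24293 = 1760.928 T
T = 43845.0 / 1760.928 = 24.90 °C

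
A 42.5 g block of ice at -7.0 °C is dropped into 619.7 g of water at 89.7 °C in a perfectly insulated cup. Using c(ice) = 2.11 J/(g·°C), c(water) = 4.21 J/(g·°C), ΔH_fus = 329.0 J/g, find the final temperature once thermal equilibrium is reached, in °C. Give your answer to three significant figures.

T_f = 78.7 °C

Heat to bring ice to 0 °C and melt it: q₁ = 42.5×2.11×7.0 + 42.5×329.0 = 14610 J
Heat the water can supply cooling to 0 °C: 619.7×4.21×89.7 = 234022 J > q₁, so all ice melts.
Energy balance: 619.7×4.21×(89.7 − T) = 14610 + 42.5×4.21×(T − 0)
2608.937(89.7 − T) = 14610 + 178.925 T
234022 − 14610 = 2787.862 T
T = 219412 / 2787.862 = 78.70 °C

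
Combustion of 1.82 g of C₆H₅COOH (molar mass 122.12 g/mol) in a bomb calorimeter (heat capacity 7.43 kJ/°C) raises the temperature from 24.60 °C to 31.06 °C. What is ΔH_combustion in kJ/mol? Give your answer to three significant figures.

ΔH = -3220 kJ/mol

ΔT = 31.06 − 24.60 = 6.46 °C
q_cal = C_cal × ΔT = 7.43 × 6.46 = 47.9978 kJ
n = 1.82 / 122.12 = 0.01490 mol
q_rxn = −q_cal = -47.9978 kJ
ΔH = -47.9978 / 0.01490 = -3221 kJ/mol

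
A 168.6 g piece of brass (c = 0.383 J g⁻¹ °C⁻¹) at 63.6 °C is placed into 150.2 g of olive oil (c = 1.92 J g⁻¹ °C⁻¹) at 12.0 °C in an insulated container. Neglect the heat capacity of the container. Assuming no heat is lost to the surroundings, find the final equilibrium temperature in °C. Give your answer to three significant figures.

T_f = 21.4 °C

Heat lost by brass = heat gained by olive oil.
(168.6)(0.383)(63.6 − T) = (150.2)(1.92)(T − 12.0)
64.5738 (63.6 − T) = 288.384 (T − 12.0)
4106.9 − 64.5738 T = 288.384 T − 3460.6
7567.5 = 352.9578 T
T = 21.44 °C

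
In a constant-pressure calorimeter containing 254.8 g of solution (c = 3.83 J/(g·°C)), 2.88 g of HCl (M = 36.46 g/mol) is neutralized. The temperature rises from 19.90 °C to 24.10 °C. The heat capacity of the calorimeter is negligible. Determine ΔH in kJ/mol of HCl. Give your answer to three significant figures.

ΔH = -51.9 kJ/mol

|ΔT| = |24.10 − 19.90| = 4.20 °C
|q_surr| = (254.8 × 3.83) × 4.20 = 975.884 × 4.20 = 4099 J
n(HCl) = 2.88 / 36.46 = 0.07899 mol
Temperature rose, so q_rxn = −|q_surr| = -4.099 kJ
ΔH = q_rxn / n = -51.89 kJ/mol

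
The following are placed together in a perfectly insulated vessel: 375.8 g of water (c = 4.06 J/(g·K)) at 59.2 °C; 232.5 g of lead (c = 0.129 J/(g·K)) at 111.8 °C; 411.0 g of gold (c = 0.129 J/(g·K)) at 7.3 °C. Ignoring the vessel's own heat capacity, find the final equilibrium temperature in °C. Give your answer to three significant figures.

T_f = 58.5 °C

Σ mᵢcᵢ(T − Tᵢ) = 0  ⇒  T = Σ mᵢcᵢTᵢ / Σ mᵢcᵢ
Σ mᵢcᵢ = 375.8×4.06 + 232.5×0.129 + 411.0×0.129 = 1608.7595
Σ mᵢcᵢTᵢ = 1525.748×59.2 + 29.9925×111.8 + 53.019×7.3 = 94064
T = 94064 / 1608.7595 = 58.47 °C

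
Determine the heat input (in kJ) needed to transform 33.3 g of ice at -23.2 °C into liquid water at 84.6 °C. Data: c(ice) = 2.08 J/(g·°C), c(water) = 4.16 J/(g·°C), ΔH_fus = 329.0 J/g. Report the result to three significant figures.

q = 24.3 kJ

q1 (heat ice -23.2→0.0 °C): 33.3 × 2.08 × 23.2 = 1607 J
q2 (melt at 0 °C): 33.3 × 329.0 = 10956 J
q3 (heat water 0.0→84.6 °C): 33.3 × 4.16 × 84.6 = 11719 J
Total: 1607 + 10956 + 11719 = 24282 J = 24.3 kJ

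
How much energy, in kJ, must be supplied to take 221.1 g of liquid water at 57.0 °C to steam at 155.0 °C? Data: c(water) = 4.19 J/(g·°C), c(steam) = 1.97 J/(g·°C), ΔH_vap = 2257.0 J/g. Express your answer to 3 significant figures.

q = 563 kJ

q1 (heat water 57.0→100.0 °C): 221.1 × 4.19 × 43.0 = 39836 J
q2 (vaporize at 100 °C): 221.1 × 2257.0 = 499023 J
q3 (heat steam 100.0→155.0 °C): 221.1 × 1.97 × 55.0 = 23956 J
Total: 39836 + 499023 + 23956 = 562815 J = 563 kJ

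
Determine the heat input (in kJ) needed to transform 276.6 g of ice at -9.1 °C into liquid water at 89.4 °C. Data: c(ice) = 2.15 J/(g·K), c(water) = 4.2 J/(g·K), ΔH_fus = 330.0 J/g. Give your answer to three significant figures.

q1 (heat ice -9.1→0.0 °C): 276.6 × 2.15 × 9.1 = 5412 J
q2 (melt at 0 °C): 276.6 × 330.0 = 91278 J
q3 (heat water 0.0→89.4 °C): 276.6 × 4.2 × 89.4 = 103858 J
Total: 5412 + 91278 + 103858 = 200548 J = 201 kJ

q = 201 kJ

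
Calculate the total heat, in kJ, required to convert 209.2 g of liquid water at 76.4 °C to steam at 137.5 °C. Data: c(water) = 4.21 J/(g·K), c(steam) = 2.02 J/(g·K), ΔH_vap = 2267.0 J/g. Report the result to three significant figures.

q1 (heat water 76.4→100.0 °C): 209.2 × 4.21 × 23.6 = 20785 J
q2 (vaporize at 100 °C): 209.2 × 2267.0 = 474256 J
q3 (heat steam 100.0→137.5 °C): 209.2 × 2.02 × 37.5 = 15847 J
Total: 20785 + 474256 + 15847 = 510888 J = 511 kJ

q = 511 kJ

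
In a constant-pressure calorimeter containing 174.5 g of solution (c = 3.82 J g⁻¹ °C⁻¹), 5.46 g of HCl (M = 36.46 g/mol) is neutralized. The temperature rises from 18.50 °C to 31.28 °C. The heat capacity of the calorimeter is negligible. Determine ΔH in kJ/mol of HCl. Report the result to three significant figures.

|ΔT| = |31.28 − 18.50| = 12.78 °C
|q_surr| = (174.5 × 3.82) × 12.78 = 666.59 × 12.78 = 8519 J
n(HCl) = 5.46 / 36.46 = 0.1498 mol
Temperature rose, so q_rxn = −|q_surr| = -8.519 kJ
ΔH = q_rxn / n = -56.87 kJ/mol

ΔH = -56.9 kJ/mol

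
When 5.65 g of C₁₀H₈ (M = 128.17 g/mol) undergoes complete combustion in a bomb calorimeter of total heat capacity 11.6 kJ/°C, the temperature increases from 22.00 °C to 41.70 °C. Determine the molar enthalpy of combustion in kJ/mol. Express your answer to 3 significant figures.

ΔT = 41.70 − 22.00 = 19.70 °C
q_cal = C_cal × ΔT = 11.6 × 19.70 = 228.52 kJ
n = 5.65 / 128.17 = 0.04408 mol
q_rxn = −q_cal = -228.52 kJ
ΔH = -228.52 / 0.04408 = -5184 kJ/mol

ΔH = -5180 kJ/mol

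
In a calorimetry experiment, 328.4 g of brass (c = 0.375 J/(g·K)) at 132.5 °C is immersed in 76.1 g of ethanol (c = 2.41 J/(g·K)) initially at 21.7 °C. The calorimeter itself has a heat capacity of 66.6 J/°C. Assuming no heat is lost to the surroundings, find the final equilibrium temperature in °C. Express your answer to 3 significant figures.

T_f = 58.3 °C

Heat lost by brass = heat gained by ethanol + calorimeter.
(328.4)(0.375)(132.5 − T) = [(76.1)(2.41) + 66.6](T − 21.7)
123.15 (132.5 − T) = 250.001 (T − 21.7)
16317 − 123.15 T = 250.001 T − 5425.0
21742.0 = 373.151 T
T = 58.27 °C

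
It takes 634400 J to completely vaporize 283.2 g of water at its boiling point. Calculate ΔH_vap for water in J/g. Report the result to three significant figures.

ΔH_vap = 2240 J/g

ΔH_vap = q / m = 634400 / 283.2 = 2240 J/g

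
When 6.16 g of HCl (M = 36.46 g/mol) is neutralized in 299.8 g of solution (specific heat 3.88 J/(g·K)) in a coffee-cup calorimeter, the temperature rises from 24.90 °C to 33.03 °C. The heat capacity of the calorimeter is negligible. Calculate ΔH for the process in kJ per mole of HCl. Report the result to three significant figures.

|ΔT| = |33.03 − 24.90| = 8.13 °C
|q_surr| = (299.8 × 3.88) × 8.13 = 1163.224 × 8.13 = 9457 J
n(HCl) = 6.16 / 36.46 = 0.1690 mol
Temperature rose, so q_rxn = −|q_surr| = -9.457 kJ
ΔH = q_rxn / n = -55.96 kJ/mol

ΔH = -56.0 kJ/mol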